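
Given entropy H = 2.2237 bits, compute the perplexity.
4.6709

Perplexity is 2^H (or exp(H) for natural log).

H = 2.2237 bits
Perplexity = 2^2.2237 = 4.6709

Interpretation: The model's uncertainty is equivalent to choosing uniformly among 4.7 options.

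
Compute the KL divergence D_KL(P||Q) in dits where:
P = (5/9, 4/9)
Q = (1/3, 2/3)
0.0450 dits

KL divergence: D_KL(P||Q) = Σ p(x) log(p(x)/q(x))

Computing term by term:
  x=0: 5/9 × log_10[(5/9)/(1/3)] = 5/9 × 0.2218 = 0.1232
  x=1: 4/9 × log_10[(4/9)/(2/3)] = 4/9 × -0.1761 = -0.0783

D_KL(P||Q) = 0.0450 dits

Note: KL divergence is always non-negative and equals 0 iff P = Q.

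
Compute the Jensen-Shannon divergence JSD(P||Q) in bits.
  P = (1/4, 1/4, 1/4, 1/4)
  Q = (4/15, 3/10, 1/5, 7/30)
0.0041 bits

Jensen-Shannon divergence is:
JSD(P||Q) = 0.5 × D_KL(P||M) + 0.5 × D_KL(Q||M)
where M = 0.5 × (P + Q) is the mixture distribution.

M = 0.5 × (1/4, 1/4, 1/4, 1/4) + 0.5 × (4/15, 3/10, 1/5, 7/30) = (0.258333, 11/40, 9/40, 0.241667)

D_KL(P||M) = 0.0040 bits
D_KL(Q||M) = 0.0041 bits

JSD(P||Q) = 0.5 × 0.0040 + 0.5 × 0.0041 = 0.0041 bits

Unlike KL divergence, JSD is symmetric and bounded: 0 ≤ JSD ≤ log(2).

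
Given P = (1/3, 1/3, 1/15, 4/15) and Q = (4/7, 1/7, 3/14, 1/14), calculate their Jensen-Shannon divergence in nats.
0.0858 nats

Jensen-Shannon divergence is:
JSD(P||Q) = 0.5 × D_KL(P||M) + 0.5 × D_KL(Q||M)
where M = 0.5 × (P + Q) is the mixture distribution.

M = 0.5 × (1/3, 1/3, 1/15, 4/15) + 0.5 × (4/7, 1/7, 3/14, 1/14) = (0.452381, 5/21, 0.140476, 0.169048)

D_KL(P||M) = 0.0822 nats
D_KL(Q||M) = 0.0895 nats

JSD(P||Q) = 0.5 × 0.0822 + 0.5 × 0.0895 = 0.0858 nats

Unlike KL divergence, JSD is symmetric and bounded: 0 ≤ JSD ≤ log(2).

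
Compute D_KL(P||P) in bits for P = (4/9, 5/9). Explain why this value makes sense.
0.0000 bits

KL divergence satisfies the Gibbs inequality: D_KL(P||Q) ≥ 0 for all distributions P, Q.

D_KL(P||Q) = Σ p(x) log(p(x)/q(x))
Each term is p(x) × log_2(p(x)/p(x)) = p(x) × log_2(1) = 0, so the sum is 0.
D_KL(P||Q) = 0.0000 bits

When P = Q, the KL divergence is exactly 0, as there is no 'divergence' between identical distributions.

This non-negativity is a fundamental property: relative entropy cannot be negative because it measures how different Q is from P.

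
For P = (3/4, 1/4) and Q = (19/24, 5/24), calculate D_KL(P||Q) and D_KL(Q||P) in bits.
D_KL(P||Q) = 0.0073, D_KL(Q||P) = 0.0070

KL divergence is not symmetric: D_KL(P||Q) ≠ D_KL(Q||P) in general.

D_KL(P||Q) = 0.0073 bits
D_KL(Q||P) = 0.0070 bits

No, they are not equal!

This asymmetry is why KL divergence is not a true distance metric.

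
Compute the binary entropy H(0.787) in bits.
0.7472 bits

The binary entropy function is:
H(p) = -p log(p) - (1-p) log(1-p)

H(0.787) = -0.787 × log_2(0.787) - 0.213 × log_2(0.213)
H(0.787) = 0.7472 bits

Note: Binary entropy is maximized at p=0.5 (H=1 bit) and minimized at p=0 or p=1 (H=0).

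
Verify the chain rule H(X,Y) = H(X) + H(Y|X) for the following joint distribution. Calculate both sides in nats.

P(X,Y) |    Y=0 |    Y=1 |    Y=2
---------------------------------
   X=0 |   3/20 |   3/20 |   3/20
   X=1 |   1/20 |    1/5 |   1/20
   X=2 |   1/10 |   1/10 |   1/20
H(X,Y) = 2.0855, H(X) = 1.0671, H(Y|X) = 1.0184 (all in nats)

Chain rule: H(X,Y) = H(X) + H(Y|X)

Left side — joint entropy directly:
H(X,Y) = -Σ p(x,y) log p(x,y) = 2.0855 nats

Right side — compute H(Y|X) from the conditional distributions:
P(X) = (9/20, 3/10, 1/4), so H(X) = 1.0671 nats
H(Y|X) = Σ_x P(X=x) · H(Y|X=x):
  P(Y|X=0) = (1/3, 1/3, 1/3), H(Y|X=0) = 1.0986, weight P(X=0) = 9/20
  P(Y|X=1) = (1/6, 2/3, 1/6), H(Y|X=1) = 0.8676, weight P(X=1) = 3/10
  P(Y|X=2) = (2/5, 2/5, 1/5), H(Y|X=2) = 1.0549, weight P(X=2) = 1/4
H(Y|X) = 1.0184 nats

H(X) + H(Y|X) = 1.0671 + 1.0184 = 2.0855 nats

Both sides equal 2.0855 nats. ✓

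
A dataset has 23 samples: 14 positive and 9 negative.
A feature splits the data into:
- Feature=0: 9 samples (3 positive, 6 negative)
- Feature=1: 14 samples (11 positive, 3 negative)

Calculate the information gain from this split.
0.1500 bits

Information Gain = H(Y) - H(Y|Feature)

Before split:
P(positive) = 14/23 = 0.6087
H(Y) = 0.9656 bits

After split:
Feature=0: H = 0.9183 bits (weight = 9/23)
Feature=1: H = 0.7496 bits (weight = 14/23)
H(Y|Feature) = (9/23)×0.9183 + (14/23)×0.7496 = 0.8156 bits

Information Gain = 0.9656 - 0.8156 = 0.1500 bits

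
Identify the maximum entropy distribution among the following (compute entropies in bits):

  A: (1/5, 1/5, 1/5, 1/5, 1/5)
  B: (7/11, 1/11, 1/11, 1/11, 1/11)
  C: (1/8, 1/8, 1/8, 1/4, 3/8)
A

For a discrete distribution over n outcomes, entropy is maximized by the uniform distribution.

Computing entropies:
H(A) = 2.3219 bits
H(B) = 1.6729 bits
H(C) = 2.1556 bits

The uniform distribution (where all probabilities equal 1/5) achieves the maximum entropy of log_2(5) = 2.3219 bits.

Distribution A has the highest entropy.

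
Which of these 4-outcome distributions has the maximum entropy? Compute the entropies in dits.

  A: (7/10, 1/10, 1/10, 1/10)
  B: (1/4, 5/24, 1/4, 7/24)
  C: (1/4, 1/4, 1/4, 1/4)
C

For a discrete distribution over n outcomes, entropy is maximized by the uniform distribution.

Computing entropies:
H(A) = 0.4084 dits
H(B) = 0.5990 dits
H(C) = 0.6021 dits

The uniform distribution (where all probabilities equal 1/4) achieves the maximum entropy of log_10(4) = 0.6021 dits.

Distribution C has the highest entropy.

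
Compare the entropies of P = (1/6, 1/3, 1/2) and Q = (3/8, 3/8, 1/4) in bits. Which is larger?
Q

Computing entropies in bits:
H(P) = 1.4591
H(Q) = 1.5613

Distribution Q has higher entropy.

Intuition: The distribution closer to uniform (more spread out) has higher entropy.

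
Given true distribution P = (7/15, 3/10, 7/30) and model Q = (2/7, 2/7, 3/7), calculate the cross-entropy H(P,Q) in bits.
1.6709 bits

Cross-entropy: H(P,Q) = -Σ p(x) log q(x)

Alternatively: H(P,Q) = H(P) + D_KL(P||Q)
H(P) = 1.5241 bits
D_KL(P||Q) = 0.1468 bits

H(P,Q) = 1.5241 + 0.1468 = 1.6709 bits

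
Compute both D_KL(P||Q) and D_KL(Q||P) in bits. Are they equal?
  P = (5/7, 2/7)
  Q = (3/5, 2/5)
D_KL(P||Q) = 0.0410, D_KL(Q||P) = 0.0432

KL divergence is not symmetric: D_KL(P||Q) ≠ D_KL(Q||P) in general.

D_KL(P||Q) = 0.0410 bits
D_KL(Q||P) = 0.0432 bits

No, they are not equal!

This asymmetry is why KL divergence is not a true distance metric.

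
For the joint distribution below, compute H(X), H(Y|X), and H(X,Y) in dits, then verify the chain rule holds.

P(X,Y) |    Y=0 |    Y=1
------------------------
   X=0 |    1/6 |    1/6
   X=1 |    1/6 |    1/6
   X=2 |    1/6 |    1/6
H(X,Y) = 0.7782, H(X) = 0.4771, H(Y|X) = 0.3010 (all in dits)

Chain rule: H(X,Y) = H(X) + H(Y|X)

Left side — joint entropy directly:
H(X,Y) = -Σ p(x,y) log p(x,y) = 0.7782 dits

Right side — compute H(Y|X) from the conditional distributions:
P(X) = (1/3, 1/3, 1/3), so H(X) = 0.4771 dits
H(Y|X) = Σ_x P(X=x) · H(Y|X=x):
  P(Y|X=0) = (1/2, 1/2), H(Y|X=0) = 0.3010, weight P(X=0) = 1/3
  P(Y|X=1) = (1/2, 1/2), H(Y|X=1) = 0.3010, weight P(X=1) = 1/3
  P(Y|X=2) = (1/2, 1/2), H(Y|X=2) = 0.3010, weight P(X=2) = 1/3
H(Y|X) = 0.3010 dits

H(X) + H(Y|X) = 0.4771 + 0.3010 = 0.7782 dits

Both sides equal 0.7782 dits. ✓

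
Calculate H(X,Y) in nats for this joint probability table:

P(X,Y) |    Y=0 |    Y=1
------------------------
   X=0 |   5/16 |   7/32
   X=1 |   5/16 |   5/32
1.3495 nats

Joint entropy is H(X,Y) = -Σ_{x,y} p(x,y) log p(x,y).

Summing over all non-zero entries:
H(X,Y) = -[5/16·log_e(5/16) + 7/32·log_e(7/32) + 5/16·log_e(5/16) + 5/32·log_e(5/32)]
H(X,Y) = 1.3495 nats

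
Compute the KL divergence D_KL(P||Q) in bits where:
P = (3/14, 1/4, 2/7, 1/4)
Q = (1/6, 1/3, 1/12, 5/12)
0.2976 bits

KL divergence: D_KL(P||Q) = Σ p(x) log(p(x)/q(x))

Computing term by term:
  x=0: 3/14 × log_2[(3/14)/(1/6)] = 3/14 × 0.3626 = 0.0777
  x=1: 1/4 × log_2[(1/4)/(1/3)] = 1/4 × -0.4150 = -0.1038
  x=2: 2/7 × log_2[(2/7)/(1/12)] = 2/7 × 1.7776 = 0.5079
  x=3: 1/4 × log_2[(1/4)/(5/12)] = 1/4 × -0.7370 = -0.1842

D_KL(P||Q) = 0.2976 bits

Note: KL divergence is always non-negative and equals 0 iff P = Q.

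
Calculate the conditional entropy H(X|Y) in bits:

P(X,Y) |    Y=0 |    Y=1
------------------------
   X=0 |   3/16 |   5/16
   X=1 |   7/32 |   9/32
0.9971 bits

Using the chain rule: H(X|Y) = H(X,Y) - H(Y)

First, compute H(X,Y) = 1.9716 bits

Marginal P(Y) = (13/32, 19/32)
H(Y) = 0.9745 bits

H(X|Y) = H(X,Y) - H(Y) = 1.9716 - 0.9745 = 0.9971 bits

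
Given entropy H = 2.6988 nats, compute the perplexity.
14.8619

Perplexity is e^H (or exp(H) for natural log).

H = 2.6988 nats
Perplexity = e^2.6988 = 14.8619

Interpretation: The model's uncertainty is equivalent to choosing uniformly among 14.9 options.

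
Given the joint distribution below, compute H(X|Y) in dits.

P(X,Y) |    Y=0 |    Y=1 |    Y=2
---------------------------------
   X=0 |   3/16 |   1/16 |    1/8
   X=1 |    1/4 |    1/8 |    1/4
0.2852 dits

Using the chain rule: H(X|Y) = H(X,Y) - H(Y)

First, compute H(X,Y) = 0.7384 dits

Marginal P(Y) = (7/16, 3/16, 3/8)
H(Y) = 0.4531 dits

H(X|Y) = H(X,Y) - H(Y) = 0.7384 - 0.4531 = 0.2852 dits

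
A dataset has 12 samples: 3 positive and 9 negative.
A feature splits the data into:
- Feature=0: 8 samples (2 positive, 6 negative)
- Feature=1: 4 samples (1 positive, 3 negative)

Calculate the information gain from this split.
0.0000 bits

Information Gain = H(Y) - H(Y|Feature)

Before split:
P(positive) = 3/12 = 0.2500
H(Y) = 0.8113 bits

After split:
Feature=0: H = 0.8113 bits (weight = 8/12)
Feature=1: H = 0.8113 bits (weight = 4/12)
H(Y|Feature) = (8/12)×0.8113 + (4/12)×0.8113 = 0.8113 bits

Information Gain = 0.8113 - 0.8113 = 0.0000 bits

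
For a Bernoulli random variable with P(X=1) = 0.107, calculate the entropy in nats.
0.3402 nats

The binary entropy function is:
H(p) = -p log(p) - (1-p) log(1-p)

H(0.107) = -0.107 × log_e(0.107) - 0.893 × log_e(0.893)
H(0.107) = 0.3402 nats

Note: Binary entropy is maximized at p=0.5 (H=1 bit) and minimized at p=0 or p=1 (H=0).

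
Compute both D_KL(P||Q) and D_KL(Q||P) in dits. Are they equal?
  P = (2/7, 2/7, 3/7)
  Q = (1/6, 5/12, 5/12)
D_KL(P||Q) = 0.0253, D_KL(Q||P) = 0.0242

KL divergence is not symmetric: D_KL(P||Q) ≠ D_KL(Q||P) in general.

D_KL(P||Q) = 0.0253 dits
D_KL(Q||P) = 0.0242 dits

No, they are not equal!

This asymmetry is why KL divergence is not a true distance metric.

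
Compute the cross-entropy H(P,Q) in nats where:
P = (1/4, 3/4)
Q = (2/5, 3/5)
0.6122 nats

Cross-entropy: H(P,Q) = -Σ p(x) log q(x)

Alternatively: H(P,Q) = H(P) + D_KL(P||Q)
H(P) = 0.5623 nats
D_KL(P||Q) = 0.0499 nats

H(P,Q) = 0.5623 + 0.0499 = 0.6122 nats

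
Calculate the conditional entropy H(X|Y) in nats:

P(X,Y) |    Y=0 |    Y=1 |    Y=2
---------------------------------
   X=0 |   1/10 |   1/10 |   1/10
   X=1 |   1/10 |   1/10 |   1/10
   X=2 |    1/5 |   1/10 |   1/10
1.0751 nats

Using the chain rule: H(X|Y) = H(X,Y) - H(Y)

First, compute H(X,Y) = 2.1640 nats

Marginal P(Y) = (2/5, 3/10, 3/10)
H(Y) = 1.0889 nats

H(X|Y) = H(X,Y) - H(Y) = 2.1640 - 1.0889 = 1.0751 nats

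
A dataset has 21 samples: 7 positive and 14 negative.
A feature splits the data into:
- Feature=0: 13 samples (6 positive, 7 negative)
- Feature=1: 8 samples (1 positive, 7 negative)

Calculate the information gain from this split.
0.0948 bits

Information Gain = H(Y) - H(Y|Feature)

Before split:
P(positive) = 7/21 = 0.3333
H(Y) = 0.9183 bits

After split:
Feature=0: H = 0.9957 bits (weight = 13/21)
Feature=1: H = 0.5436 bits (weight = 8/21)
H(Y|Feature) = (13/21)×0.9957 + (8/21)×0.5436 = 0.8235 bits

Information Gain = 0.9183 - 0.8235 = 0.0948 bits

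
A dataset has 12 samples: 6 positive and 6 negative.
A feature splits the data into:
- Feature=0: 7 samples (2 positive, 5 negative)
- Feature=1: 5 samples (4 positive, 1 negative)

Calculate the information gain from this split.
0.1957 bits

Information Gain = H(Y) - H(Y|Feature)

Before split:
P(positive) = 6/12 = 0.5000
H(Y) = 1.0000 bits

After split:
Feature=0: H = 0.8631 bits (weight = 7/12)
Feature=1: H = 0.7219 bits (weight = 5/12)
H(Y|Feature) = (7/12)×0.8631 + (5/12)×0.7219 = 0.8043 bits

Information Gain = 1.0000 - 0.8043 = 0.1957 bits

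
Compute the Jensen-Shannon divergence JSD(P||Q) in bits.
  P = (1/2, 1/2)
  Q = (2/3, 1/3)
0.0207 bits

Jensen-Shannon divergence is:
JSD(P||Q) = 0.5 × D_KL(P||M) + 0.5 × D_KL(Q||M)
where M = 0.5 × (P + Q) is the mixture distribution.

M = 0.5 × (1/2, 1/2) + 0.5 × (2/3, 1/3) = (7/12, 5/12)

D_KL(P||M) = 0.0203 bits
D_KL(Q||M) = 0.0211 bits

JSD(P||Q) = 0.5 × 0.0203 + 0.5 × 0.0211 = 0.0207 bits

Unlike KL divergence, JSD is symmetric and bounded: 0 ≤ JSD ≤ log(2).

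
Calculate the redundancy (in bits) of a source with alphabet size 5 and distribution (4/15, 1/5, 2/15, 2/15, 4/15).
0.0654 bits

Redundancy measures how far a source is from maximum entropy:
R = H_max - H(X)

Maximum entropy for 5 symbols: H_max = log_2(5) = 2.3219 bits
Actual entropy: H(X) = 2.2566 bits
Redundancy: R = 2.3219 - 2.2566 = 0.0654 bits

This redundancy represents potential for compression: the source could be compressed by 0.0654 bits per symbol.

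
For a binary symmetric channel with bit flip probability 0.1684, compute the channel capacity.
0.3460 bits

For a binary symmetric channel (BSC) with error probability p:
Capacity C = 1 - H(p) bits per symbol

where H(p) = -p log₂(p) - (1-p) log₂(1-p) is the binary entropy function.

H(0.1684) = 0.6540 bits
C = 1 - 0.6540 = 0.3460 bits per symbol

This means we can reliably transmit up to 0.3460 bits of information per channel use.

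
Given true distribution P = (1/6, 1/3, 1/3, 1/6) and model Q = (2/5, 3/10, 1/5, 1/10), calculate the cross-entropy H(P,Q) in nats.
1.4743 nats

Cross-entropy: H(P,Q) = -Σ p(x) log q(x)

Alternatively: H(P,Q) = H(P) + D_KL(P||Q)
H(P) = 1.3297 nats
D_KL(P||Q) = 0.1446 nats

H(P,Q) = 1.3297 + 0.1446 = 1.4743 nats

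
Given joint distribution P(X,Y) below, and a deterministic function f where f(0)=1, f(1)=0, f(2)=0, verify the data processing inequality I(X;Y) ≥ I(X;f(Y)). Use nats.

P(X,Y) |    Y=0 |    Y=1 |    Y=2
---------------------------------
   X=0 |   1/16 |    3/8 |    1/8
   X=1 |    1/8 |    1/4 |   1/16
I(X;Y) = 0.0260, I(X;f(Y)) = 0.0246, inequality holds: 0.0260 ≥ 0.0246

Data Processing Inequality: For any Markov chain X → Y → Z, we have I(X;Y) ≥ I(X;Z).

Here Z = f(Y) is a deterministic function of Y, forming X → Y → Z.

Original I(X;Y) = 0.0260 nats

After applying f:
P(X,Z) where Z=f(Y):
- P(X,Z=0) = P(X,Y=1) + P(X,Y=2)
- P(X,Z=1) = P(X,Y=0)

I(X;Z) = I(X;f(Y)) = 0.0246 nats

Verification: 0.0260 ≥ 0.0246 ✓

Information cannot be created by processing; the function f can only lose information about X.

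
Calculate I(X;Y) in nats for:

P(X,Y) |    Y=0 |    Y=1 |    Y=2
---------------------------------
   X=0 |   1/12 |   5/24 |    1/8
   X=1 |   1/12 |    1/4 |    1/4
0.0092 nats

Mutual information: I(X;Y) = H(X) + H(Y) - H(X,Y)

Marginals:
P(X) = (5/12, 7/12), H(X) = 0.6792 nats
P(Y) = (1/6, 11/24, 3/8), H(Y) = 1.0240 nats

Joint entropy: H(X,Y) = 1.6940 nats

I(X;Y) = 0.6792 + 1.0240 - 1.6940 = 0.0092 nats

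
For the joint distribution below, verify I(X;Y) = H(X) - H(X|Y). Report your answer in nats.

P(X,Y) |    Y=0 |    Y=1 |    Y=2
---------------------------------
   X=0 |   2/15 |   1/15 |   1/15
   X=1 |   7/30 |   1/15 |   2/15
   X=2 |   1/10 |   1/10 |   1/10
I(X;Y) = 0.0232 nats

Mutual information has multiple equivalent forms:
- I(X;Y) = H(X) - H(X|Y)
- I(X;Y) = H(Y) - H(Y|X)
- I(X;Y) = H(X) + H(Y) - H(X,Y)

Computing all quantities:
H(X) = 1.0760, H(Y) = 1.0564, H(X,Y) = 2.1093
H(X|Y) = 1.0528, H(Y|X) = 1.0332

Verification:
H(X) - H(X|Y) = 1.0760 - 1.0528 = 0.0232
H(Y) - H(Y|X) = 1.0564 - 1.0332 = 0.0232
H(X) + H(Y) - H(X,Y) = 1.0760 + 1.0564 - 2.1093 = 0.0232

All forms give I(X;Y) = 0.0232 nats. ✓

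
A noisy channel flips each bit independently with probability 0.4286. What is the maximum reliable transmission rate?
0.0148 bits

For a binary symmetric channel (BSC) with error probability p:
Capacity C = 1 - H(p) bits per symbol

where H(p) = -p log₂(p) - (1-p) log₂(1-p) is the binary entropy function.

H(0.4286) = 0.9852 bits
C = 1 - 0.9852 = 0.0148 bits per symbol

This means we can reliably transmit up to 0.0148 bits of information per channel use.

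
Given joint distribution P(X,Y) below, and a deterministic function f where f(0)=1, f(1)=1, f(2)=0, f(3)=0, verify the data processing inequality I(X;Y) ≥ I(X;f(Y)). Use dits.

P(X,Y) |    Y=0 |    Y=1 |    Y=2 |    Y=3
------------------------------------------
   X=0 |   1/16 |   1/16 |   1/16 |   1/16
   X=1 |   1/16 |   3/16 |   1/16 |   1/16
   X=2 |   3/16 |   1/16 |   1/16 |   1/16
I(X;Y) = 0.0331, I(X;f(Y)) = 0.0047, inequality holds: 0.0331 ≥ 0.0047

Data Processing Inequality: For any Markov chain X → Y → Z, we have I(X;Y) ≥ I(X;Z).

Here Z = f(Y) is a deterministic function of Y, forming X → Y → Z.

Original I(X;Y) = 0.0331 dits

After applying f:
P(X,Z) where Z=f(Y):
- P(X,Z=0) = P(X,Y=2) + P(X,Y=3)
- P(X,Z=1) = P(X,Y=0) + P(X,Y=1)

I(X;Z) = I(X;f(Y)) = 0.0047 dits

Verification: 0.0331 ≥ 0.0047 ✓

Information cannot be created by processing; the function f can only lose information about X.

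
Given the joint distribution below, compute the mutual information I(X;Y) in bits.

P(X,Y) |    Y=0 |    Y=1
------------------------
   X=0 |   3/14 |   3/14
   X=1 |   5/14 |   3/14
0.0113 bits

Mutual information: I(X;Y) = H(X) + H(Y) - H(X,Y)

Marginals:
P(X) = (3/7, 4/7), H(X) = 0.9852 bits
P(Y) = (4/7, 3/7), H(Y) = 0.9852 bits

Joint entropy: H(X,Y) = 1.9592 bits

I(X;Y) = 0.9852 + 0.9852 - 1.9592 = 0.0113 bits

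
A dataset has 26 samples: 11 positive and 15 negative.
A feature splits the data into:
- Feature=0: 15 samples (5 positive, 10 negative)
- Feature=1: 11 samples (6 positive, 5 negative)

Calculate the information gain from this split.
0.0325 bits

Information Gain = H(Y) - H(Y|Feature)

Before split:
P(positive) = 11/26 = 0.4231
H(Y) = 0.9829 bits

After split:
Feature=0: H = 0.9183 bits (weight = 15/26)
Feature=1: H = 0.9940 bits (weight = 11/26)
H(Y|Feature) = (15/26)×0.9183 + (11/26)×0.9940 = 0.9503 bits

Information Gain = 0.9829 - 0.9503 = 0.0325 bits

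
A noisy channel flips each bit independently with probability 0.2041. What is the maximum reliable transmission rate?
0.2699 bits

For a binary symmetric channel (BSC) with error probability p:
Capacity C = 1 - H(p) bits per symbol

where H(p) = -p log₂(p) - (1-p) log₂(1-p) is the binary entropy function.

H(0.2041) = 0.7301 bits
C = 1 - 0.7301 = 0.2699 bits per symbol

This means we can reliably transmit up to 0.2699 bits of information per channel use.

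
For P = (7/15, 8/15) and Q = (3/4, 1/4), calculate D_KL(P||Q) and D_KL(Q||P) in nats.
D_KL(P||Q) = 0.1827, D_KL(Q||P) = 0.1664

KL divergence is not symmetric: D_KL(P||Q) ≠ D_KL(Q||P) in general.

D_KL(P||Q) = 0.1827 nats
D_KL(Q||P) = 0.1664 nats

No, they are not equal!

This asymmetry is why KL divergence is not a true distance metric.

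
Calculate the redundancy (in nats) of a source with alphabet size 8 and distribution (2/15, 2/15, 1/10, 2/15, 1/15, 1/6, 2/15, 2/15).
0.0268 nats

Redundancy measures how far a source is from maximum entropy:
R = H_max - H(X)

Maximum entropy for 8 symbols: H_max = log_e(8) = 2.0794 nats
Actual entropy: H(X) = 2.0527 nats
Redundancy: R = 2.0794 - 2.0527 = 0.0268 nats

This redundancy represents potential for compression: the source could be compressed by 0.0268 nats per symbol.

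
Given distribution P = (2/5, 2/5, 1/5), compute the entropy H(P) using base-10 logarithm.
0.4581 dits

Shannon entropy is H(X) = -Σ p(x) log p(x).

For P = (2/5, 2/5, 1/5):
H = -2/5 × log_10(2/5) -2/5 × log_10(2/5) -1/5 × log_10(1/5)
H = 0.4581 dits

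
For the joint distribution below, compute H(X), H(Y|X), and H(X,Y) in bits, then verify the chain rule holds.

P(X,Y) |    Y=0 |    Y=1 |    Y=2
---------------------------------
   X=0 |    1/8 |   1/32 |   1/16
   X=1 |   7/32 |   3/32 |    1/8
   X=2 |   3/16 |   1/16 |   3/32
H(X,Y) = 2.9790, H(X) = 1.5310, H(Y|X) = 1.4480 (all in bits)

Chain rule: H(X,Y) = H(X) + H(Y|X)

Left side — joint entropy directly:
H(X,Y) = -Σ p(x,y) log p(x,y) = 2.9790 bits

Right side — compute H(Y|X) from the conditional distributions:
P(X) = (7/32, 7/16, 11/32), so H(X) = 1.5310 bits
H(Y|X) = Σ_x P(X=x) · H(Y|X=x):
  P(Y|X=0) = (4/7, 1/7, 2/7), H(Y|X=0) = 1.3788, weight P(X=0) = 7/32
  P(Y|X=1) = (1/2, 3/14, 2/7), H(Y|X=1) = 1.4926, weight P(X=1) = 7/16
  P(Y|X=2) = (6/11, 2/11, 3/11), H(Y|X=2) = 1.4354, weight P(X=2) = 11/32
H(Y|X) = 1.4480 bits

H(X) + H(Y|X) = 1.5310 + 1.4480 = 2.9790 bits

Both sides equal 2.9790 bits. ✓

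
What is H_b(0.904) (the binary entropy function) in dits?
0.1373 dits

The binary entropy function is:
H(p) = -p log(p) - (1-p) log(1-p)

H(0.904) = -0.904 × log_10(0.904) - 0.096 × log_10(0.096)
H(0.904) = 0.1373 dits

Note: Binary entropy is maximized at p=0.5 (H=1 bit) and minimized at p=0 or p=1 (H=0).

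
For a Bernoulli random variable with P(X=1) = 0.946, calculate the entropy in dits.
0.0913 dits

The binary entropy function is:
H(p) = -p log(p) - (1-p) log(1-p)

H(0.946) = -0.946 × log_10(0.946) - 0.054 × log_10(0.054)
H(0.946) = 0.0913 dits

Note: Binary entropy is maximized at p=0.5 (H=1 bit) and minimized at p=0 or p=1 (H=0).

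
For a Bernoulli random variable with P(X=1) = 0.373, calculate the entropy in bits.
0.9529 bits

The binary entropy function is:
H(p) = -p log(p) - (1-p) log(1-p)

H(0.373) = -0.373 × log_2(0.373) - 0.627 × log_2(0.627)
H(0.373) = 0.9529 bits

Note: Binary entropy is maximized at p=0.5 (H=1 bit) and minimized at p=0 or p=1 (H=0).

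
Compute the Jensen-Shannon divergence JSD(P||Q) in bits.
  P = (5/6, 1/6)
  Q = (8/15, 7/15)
0.0773 bits

Jensen-Shannon divergence is:
JSD(P||Q) = 0.5 × D_KL(P||M) + 0.5 × D_KL(Q||M)
where M = 0.5 × (P + Q) is the mixture distribution.

M = 0.5 × (5/6, 1/6) + 0.5 × (8/15, 7/15) = (0.683333, 0.316667)

D_KL(P||M) = 0.0843 bits
D_KL(Q||M) = 0.0704 bits

JSD(P||Q) = 0.5 × 0.0843 + 0.5 × 0.0704 = 0.0773 bits

Unlike KL divergence, JSD is symmetric and bounded: 0 ≤ JSD ≤ log(2).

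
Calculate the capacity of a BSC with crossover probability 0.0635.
0.6588 bits

For a binary symmetric channel (BSC) with error probability p:
Capacity C = 1 - H(p) bits per symbol

where H(p) = -p log₂(p) - (1-p) log₂(1-p) is the binary entropy function.

H(0.0635) = 0.3412 bits
C = 1 - 0.3412 = 0.6588 bits per symbol

This means we can reliably transmit up to 0.6588 bits of information per channel use.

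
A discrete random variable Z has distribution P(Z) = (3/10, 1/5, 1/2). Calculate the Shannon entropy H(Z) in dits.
0.4472 dits

Shannon entropy is H(X) = -Σ p(x) log p(x).

For P = (3/10, 1/5, 1/2):
H = -3/10 × log_10(3/10) -1/5 × log_10(1/5) -1/2 × log_10(1/2)
H = 0.4472 dits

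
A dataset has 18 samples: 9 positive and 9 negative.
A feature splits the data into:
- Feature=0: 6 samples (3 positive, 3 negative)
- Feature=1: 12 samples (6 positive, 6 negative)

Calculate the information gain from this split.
0.0000 bits

Information Gain = H(Y) - H(Y|Feature)

Before split:
P(positive) = 9/18 = 0.5000
H(Y) = 1.0000 bits

After split:
Feature=0: H = 1.0000 bits (weight = 6/18)
Feature=1: H = 1.0000 bits (weight = 12/18)
H(Y|Feature) = (6/18)×1.0000 + (12/18)×1.0000 = 1.0000 bits

Information Gain = 1.0000 - 1.0000 = 0.0000 bits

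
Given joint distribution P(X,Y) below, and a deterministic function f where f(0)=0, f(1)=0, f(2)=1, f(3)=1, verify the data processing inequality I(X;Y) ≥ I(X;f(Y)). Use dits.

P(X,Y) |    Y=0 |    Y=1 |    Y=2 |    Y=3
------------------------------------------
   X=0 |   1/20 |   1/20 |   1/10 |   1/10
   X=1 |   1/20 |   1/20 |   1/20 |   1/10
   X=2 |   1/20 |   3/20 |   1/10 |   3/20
I(X;Y) = 0.0101, I(X;f(Y)) = 0.0020, inequality holds: 0.0101 ≥ 0.0020

Data Processing Inequality: For any Markov chain X → Y → Z, we have I(X;Y) ≥ I(X;Z).

Here Z = f(Y) is a deterministic function of Y, forming X → Y → Z.

Original I(X;Y) = 0.0101 dits

After applying f:
P(X,Z) where Z=f(Y):
- P(X,Z=0) = P(X,Y=0) + P(X,Y=1)
- P(X,Z=1) = P(X,Y=2) + P(X,Y=3)

I(X;Z) = I(X;f(Y)) = 0.0020 dits

Verification: 0.0101 ≥ 0.0020 ✓

Information cannot be created by processing; the function f can only lose information about X.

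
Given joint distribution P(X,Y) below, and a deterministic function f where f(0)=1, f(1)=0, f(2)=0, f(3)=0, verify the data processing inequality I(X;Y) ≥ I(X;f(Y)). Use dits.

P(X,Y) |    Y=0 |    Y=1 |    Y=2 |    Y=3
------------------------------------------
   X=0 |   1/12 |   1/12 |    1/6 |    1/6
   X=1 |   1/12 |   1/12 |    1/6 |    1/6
I(X;Y) = 0.0000, I(X;f(Y)) = 0.0000, inequality holds: 0.0000 ≥ 0.0000

Data Processing Inequality: For any Markov chain X → Y → Z, we have I(X;Y) ≥ I(X;Z).

Here Z = f(Y) is a deterministic function of Y, forming X → Y → Z.

Original I(X;Y) = 0.0000 dits

After applying f:
P(X,Z) where Z=f(Y):
- P(X,Z=0) = P(X,Y=1) + P(X,Y=2) + P(X,Y=3)
- P(X,Z=1) = P(X,Y=0)

I(X;Z) = I(X;f(Y)) = 0.0000 dits

Verification: 0.0000 ≥ 0.0000 ✓

Information cannot be created by processing; the function f can only lose information about X.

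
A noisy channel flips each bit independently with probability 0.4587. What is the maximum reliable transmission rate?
0.0049 bits

For a binary symmetric channel (BSC) with error probability p:
Capacity C = 1 - H(p) bits per symbol

where H(p) = -p log₂(p) - (1-p) log₂(1-p) is the binary entropy function.

H(0.4587) = 0.9951 bits
C = 1 - 0.9951 = 0.0049 bits per symbol

This means we can reliably transmit up to 0.0049 bits of information per channel use.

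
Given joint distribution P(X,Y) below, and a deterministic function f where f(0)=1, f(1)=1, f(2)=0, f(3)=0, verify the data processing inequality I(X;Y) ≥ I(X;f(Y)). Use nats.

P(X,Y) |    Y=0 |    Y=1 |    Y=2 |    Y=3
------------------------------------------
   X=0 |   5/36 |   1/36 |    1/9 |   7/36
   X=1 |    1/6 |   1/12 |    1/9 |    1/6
I(X;Y) = 0.0153, I(X;f(Y)) = 0.0075, inequality holds: 0.0153 ≥ 0.0075

Data Processing Inequality: For any Markov chain X → Y → Z, we have I(X;Y) ≥ I(X;Z).

Here Z = f(Y) is a deterministic function of Y, forming X → Y → Z.

Original I(X;Y) = 0.0153 nats

After applying f:
P(X,Z) where Z=f(Y):
- P(X,Z=0) = P(X,Y=2) + P(X,Y=3)
- P(X,Z=1) = P(X,Y=0) + P(X,Y=1)

I(X;Z) = I(X;f(Y)) = 0.0075 nats

Verification: 0.0153 ≥ 0.0075 ✓

Information cannot be created by processing; the function f can only lose information about X.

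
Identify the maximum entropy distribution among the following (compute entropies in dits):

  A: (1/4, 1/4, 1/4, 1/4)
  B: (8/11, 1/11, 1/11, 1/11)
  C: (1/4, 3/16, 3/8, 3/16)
A

For a discrete distribution over n outcomes, entropy is maximized by the uniform distribution.

Computing entropies:
H(A) = 0.6021 dits
H(B) = 0.3846 dits
H(C) = 0.5829 dits

The uniform distribution (where all probabilities equal 1/4) achieves the maximum entropy of log_10(4) = 0.6021 dits.

Distribution A has the highest entropy.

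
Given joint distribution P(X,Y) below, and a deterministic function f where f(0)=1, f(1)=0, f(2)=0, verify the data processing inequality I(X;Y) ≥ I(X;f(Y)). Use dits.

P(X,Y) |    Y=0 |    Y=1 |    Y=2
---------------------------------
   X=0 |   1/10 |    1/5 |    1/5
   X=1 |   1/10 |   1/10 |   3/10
I(X;Y) = 0.0118, I(X;f(Y)) = 0.0000, inequality holds: 0.0118 ≥ 0.0000

Data Processing Inequality: For any Markov chain X → Y → Z, we have I(X;Y) ≥ I(X;Z).

Here Z = f(Y) is a deterministic function of Y, forming X → Y → Z.

Original I(X;Y) = 0.0118 dits

After applying f:
P(X,Z) where Z=f(Y):
- P(X,Z=0) = P(X,Y=1) + P(X,Y=2)
- P(X,Z=1) = P(X,Y=0)

I(X;Z) = I(X;f(Y)) = 0.0000 dits

Verification: 0.0118 ≥ 0.0000 ✓

Information cannot be created by processing; the function f can only lose information about X.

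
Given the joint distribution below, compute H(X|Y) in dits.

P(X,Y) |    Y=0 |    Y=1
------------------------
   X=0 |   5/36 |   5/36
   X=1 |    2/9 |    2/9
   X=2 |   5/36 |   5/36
0.4656 dits

Using the chain rule: H(X|Y) = H(X,Y) - H(Y)

First, compute H(X,Y) = 0.7666 dits

Marginal P(Y) = (1/2, 1/2)
H(Y) = 0.3010 dits

H(X|Y) = H(X,Y) - H(Y) = 0.7666 - 0.3010 = 0.4656 dits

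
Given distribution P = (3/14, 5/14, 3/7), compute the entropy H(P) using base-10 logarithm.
0.4608 dits

Shannon entropy is H(X) = -Σ p(x) log p(x).

For P = (3/14, 5/14, 3/7):
H = -3/14 × log_10(3/14) -5/14 × log_10(5/14) -3/7 × log_10(3/7)
H = 0.4608 dits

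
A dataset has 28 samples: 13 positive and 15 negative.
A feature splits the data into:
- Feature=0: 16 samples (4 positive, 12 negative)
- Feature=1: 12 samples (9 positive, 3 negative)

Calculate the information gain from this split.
0.1850 bits

Information Gain = H(Y) - H(Y|Feature)

Before split:
P(positive) = 13/28 = 0.4643
H(Y) = 0.9963 bits

After split:
Feature=0: H = 0.8113 bits (weight = 16/28)
Feature=1: H = 0.8113 bits (weight = 12/28)
H(Y|Feature) = (16/28)×0.8113 + (12/28)×0.8113 = 0.8113 bits

Information Gain = 0.9963 - 0.8113 = 0.1850 bits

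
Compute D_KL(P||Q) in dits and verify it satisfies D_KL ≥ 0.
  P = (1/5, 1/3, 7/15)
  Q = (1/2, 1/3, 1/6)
0.1291 dits

KL divergence satisfies the Gibbs inequality: D_KL(P||Q) ≥ 0 for all distributions P, Q.

D_KL(P||Q) = Σ p(x) log(p(x)/q(x))
Term by term:
  x=0: 1/5 × log_10[(1/5)/(1/2)] = -0.0796
  x=1: 1/3 × log_10[(1/3)/(1/3)] = 0.0000
  x=2: 7/15 × log_10[(7/15)/(1/6)] = 0.2087
D_KL(P||Q) = 0.1291 dits

D_KL(P||Q) = 0.1291 ≥ 0 ✓

This non-negativity is a fundamental property: relative entropy cannot be negative because it measures how different Q is from P.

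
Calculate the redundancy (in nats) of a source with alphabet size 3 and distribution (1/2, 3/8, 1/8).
0.1243 nats

Redundancy measures how far a source is from maximum entropy:
R = H_max - H(X)

Maximum entropy for 3 symbols: H_max = log_e(3) = 1.0986 nats
Actual entropy: H(X) = 0.9743 nats
Redundancy: R = 1.0986 - 0.9743 = 0.1243 nats

This redundancy represents potential for compression: the source could be compressed by 0.1243 nats per symbol.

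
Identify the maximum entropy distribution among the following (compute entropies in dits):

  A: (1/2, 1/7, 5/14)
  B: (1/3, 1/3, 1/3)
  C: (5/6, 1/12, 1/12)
B

For a discrete distribution over n outcomes, entropy is maximized by the uniform distribution.

Computing entropies:
H(A) = 0.4309 dits
H(B) = 0.4771 dits
H(C) = 0.2458 dits

The uniform distribution (where all probabilities equal 1/3) achieves the maximum entropy of log_10(3) = 0.4771 dits.

Distribution B has the highest entropy.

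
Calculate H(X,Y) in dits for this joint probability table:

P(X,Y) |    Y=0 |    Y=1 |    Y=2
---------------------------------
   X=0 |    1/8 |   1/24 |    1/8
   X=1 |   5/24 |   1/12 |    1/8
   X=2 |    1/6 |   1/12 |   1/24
0.9052 dits

Joint entropy is H(X,Y) = -Σ_{x,y} p(x,y) log p(x,y).

Summing over all non-zero entries:
H(X,Y) = -[1/8·log_10(1/8) + 1/24·log_10(1/24) + 1/8·log_10(1/8) + 5/24·log_10(5/24) + 1/12·log_10(1/12) + 1/8·log_10(1/8) + 1/6·log_10(1/6) + 1/12·log_10(1/12) + 1/24·log_10(1/24)]
H(X,Y) = 0.9052 dits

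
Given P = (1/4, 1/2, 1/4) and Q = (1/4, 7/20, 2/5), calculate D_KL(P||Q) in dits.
0.0264 dits

KL divergence: D_KL(P||Q) = Σ p(x) log(p(x)/q(x))

Computing term by term:
  x=0: 1/4 × log_10[(1/4)/(1/4)] = 1/4 × 0.0000 = 0.0000
  x=1: 1/2 × log_10[(1/2)/(7/20)] = 1/2 × 0.1549 = 0.0775
  x=2: 1/4 × log_10[(1/4)/(2/5)] = 1/4 × -0.2041 = -0.0510

D_KL(P||Q) = 0.0264 dits

Note: KL divergence is always non-negative and equals 0 iff P = Q.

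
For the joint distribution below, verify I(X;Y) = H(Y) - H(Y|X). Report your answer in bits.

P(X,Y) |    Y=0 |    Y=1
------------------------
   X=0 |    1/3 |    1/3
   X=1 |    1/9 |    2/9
I(X;Y) = 0.0183 bits

Mutual information has multiple equivalent forms:
- I(X;Y) = H(X) - H(X|Y)
- I(X;Y) = H(Y) - H(Y|X)
- I(X;Y) = H(X) + H(Y) - H(X,Y)

Computing all quantities:
H(X) = 0.9183, H(Y) = 0.9911, H(X,Y) = 1.8911
H(X|Y) = 0.9000, H(Y|X) = 0.9728

Verification:
H(X) - H(X|Y) = 0.9183 - 0.9000 = 0.0183
H(Y) - H(Y|X) = 0.9911 - 0.9728 = 0.0183
H(X) + H(Y) - H(X,Y) = 0.9183 + 0.9911 - 1.8911 = 0.0183

All forms give I(X;Y) = 0.0183 bits. ✓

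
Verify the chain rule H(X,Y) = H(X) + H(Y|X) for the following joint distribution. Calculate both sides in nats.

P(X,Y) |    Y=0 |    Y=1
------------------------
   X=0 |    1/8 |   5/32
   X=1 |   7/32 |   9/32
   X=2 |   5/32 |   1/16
H(X,Y) = 1.7025, H(X) = 1.0358, H(Y|X) = 0.6667 (all in nats)

Chain rule: H(X,Y) = H(X) + H(Y|X)

Left side — joint entropy directly:
H(X,Y) = -Σ p(x,y) log p(x,y) = 1.7025 nats

Right side — compute H(Y|X) from the conditional distributions:
P(X) = (9/32, 1/2, 7/32), so H(X) = 1.0358 nats
H(Y|X) = Σ_x P(X=x) · H(Y|X=x):
  P(Y|X=0) = (4/9, 5/9), H(Y|X=0) = 0.6870, weight P(X=0) = 9/32
  P(Y|X=1) = (7/16, 9/16), H(Y|X=1) = 0.6853, weight P(X=1) = 1/2
  P(Y|X=2) = (5/7, 2/7), H(Y|X=2) = 0.5983, weight P(X=2) = 7/32
H(Y|X) = 0.6667 nats

H(X) + H(Y|X) = 1.0358 + 0.6667 = 1.7025 nats

Both sides equal 1.7025 nats. ✓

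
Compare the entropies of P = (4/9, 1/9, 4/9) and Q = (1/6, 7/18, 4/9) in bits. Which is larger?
Q

Computing entropies in bits:
H(P) = 1.3921
H(Q) = 1.4807

Distribution Q has higher entropy.

Intuition: The distribution closer to uniform (more spread out) has higher entropy.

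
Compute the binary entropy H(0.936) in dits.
0.1033 dits

The binary entropy function is:
H(p) = -p log(p) - (1-p) log(1-p)

H(0.936) = -0.936 × log_10(0.936) - 0.064 × log_10(0.064)
H(0.936) = 0.1033 dits

Note: Binary entropy is maximized at p=0.5 (H=1 bit) and minimized at p=0 or p=1 (H=0).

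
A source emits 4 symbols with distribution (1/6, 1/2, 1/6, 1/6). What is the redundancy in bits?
0.2075 bits

Redundancy measures how far a source is from maximum entropy:
R = H_max - H(X)

Maximum entropy for 4 symbols: H_max = log_2(4) = 2.0000 bits
Actual entropy: H(X) = 1.7925 bits
Redundancy: R = 2.0000 - 1.7925 = 0.2075 bits

This redundancy represents potential for compression: the source could be compressed by 0.2075 bits per symbol.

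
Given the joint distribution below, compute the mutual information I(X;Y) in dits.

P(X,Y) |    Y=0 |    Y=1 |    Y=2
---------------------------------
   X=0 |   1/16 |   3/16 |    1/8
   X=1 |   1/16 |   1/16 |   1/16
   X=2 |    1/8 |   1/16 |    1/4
0.0297 dits

Mutual information: I(X;Y) = H(X) + H(Y) - H(X,Y)

Marginals:
P(X) = (3/8, 3/16, 7/16), H(X) = 0.4531 dits
P(Y) = (1/4, 5/16, 7/16), H(Y) = 0.4654 dits

Joint entropy: H(X,Y) = 0.8889 dits

I(X;Y) = 0.4531 + 0.4654 - 0.8889 = 0.0297 dits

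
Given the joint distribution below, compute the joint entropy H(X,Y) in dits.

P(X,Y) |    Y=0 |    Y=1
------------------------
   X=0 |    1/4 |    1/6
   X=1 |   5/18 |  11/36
0.5921 dits

Joint entropy is H(X,Y) = -Σ_{x,y} p(x,y) log p(x,y).

Summing over all non-zero entries:
H(X,Y) = -[1/4·log_10(1/4) + 1/6·log_10(1/6) + 5/18·log_10(5/18) + 11/36·log_10(11/36)]
H(X,Y) = 0.5921 dits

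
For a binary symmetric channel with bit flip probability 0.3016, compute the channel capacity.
0.1168 bits

For a binary symmetric channel (BSC) with error probability p:
Capacity C = 1 - H(p) bits per symbol

where H(p) = -p log₂(p) - (1-p) log₂(1-p) is the binary entropy function.

H(0.3016) = 0.8832 bits
C = 1 - 0.8832 = 0.1168 bits per symbol

This means we can reliably transmit up to 0.1168 bits of information per channel use.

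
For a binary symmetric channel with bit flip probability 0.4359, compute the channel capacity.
0.0119 bits

For a binary symmetric channel (BSC) with error probability p:
Capacity C = 1 - H(p) bits per symbol

where H(p) = -p log₂(p) - (1-p) log₂(1-p) is the binary entropy function.

H(0.4359) = 0.9881 bits
C = 1 - 0.9881 = 0.0119 bits per symbol

This means we can reliably transmit up to 0.0119 bits of information per channel use.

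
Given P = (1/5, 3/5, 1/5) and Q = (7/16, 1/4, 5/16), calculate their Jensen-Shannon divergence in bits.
0.0952 bits

Jensen-Shannon divergence is:
JSD(P||Q) = 0.5 × D_KL(P||M) + 0.5 × D_KL(Q||M)
where M = 0.5 × (P + Q) is the mixture distribution.

M = 0.5 × (1/5, 3/5, 1/5) + 0.5 × (7/16, 1/4, 5/16) = (0.31875, 17/40, 0.25625)

D_KL(P||M) = 0.0925 bits
D_KL(Q||M) = 0.0980 bits

JSD(P||Q) = 0.5 × 0.0925 + 0.5 × 0.0980 = 0.0952 bits

Unlike KL divergence, JSD is symmetric and bounded: 0 ≤ JSD ≤ log(2).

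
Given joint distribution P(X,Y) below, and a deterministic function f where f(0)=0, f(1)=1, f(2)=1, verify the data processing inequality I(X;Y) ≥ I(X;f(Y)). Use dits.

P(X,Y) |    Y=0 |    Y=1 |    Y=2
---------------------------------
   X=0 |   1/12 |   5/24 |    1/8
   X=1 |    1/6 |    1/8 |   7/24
I(X;Y) = 0.0196, I(X;f(Y)) = 0.0021, inequality holds: 0.0196 ≥ 0.0021

Data Processing Inequality: For any Markov chain X → Y → Z, we have I(X;Y) ≥ I(X;Z).

Here Z = f(Y) is a deterministic function of Y, forming X → Y → Z.

Original I(X;Y) = 0.0196 dits

After applying f:
P(X,Z) where Z=f(Y):
- P(X,Z=0) = P(X,Y=0)
- P(X,Z=1) = P(X,Y=1) + P(X,Y=2)

I(X;Z) = I(X;f(Y)) = 0.0021 dits

Verification: 0.0196 ≥ 0.0021 ✓

Information cannot be created by processing; the function f can only lose information about X.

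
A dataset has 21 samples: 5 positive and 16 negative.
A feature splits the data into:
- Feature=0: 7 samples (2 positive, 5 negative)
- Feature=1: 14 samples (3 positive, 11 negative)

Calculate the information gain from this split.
0.0044 bits

Information Gain = H(Y) - H(Y|Feature)

Before split:
P(positive) = 5/21 = 0.2381
H(Y) = 0.7919 bits

After split:
Feature=0: H = 0.8631 bits (weight = 7/21)
Feature=1: H = 0.7496 bits (weight = 14/21)
H(Y|Feature) = (7/21)×0.8631 + (14/21)×0.7496 = 0.7874 bits

Information Gain = 0.7919 - 0.7874 = 0.0044 bits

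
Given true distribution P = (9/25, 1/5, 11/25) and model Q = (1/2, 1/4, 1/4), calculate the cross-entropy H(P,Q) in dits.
0.4937 dits

Cross-entropy: H(P,Q) = -Σ p(x) log q(x)

Alternatively: H(P,Q) = H(P) + D_KL(P||Q)
H(P) = 0.4564 dits
D_KL(P||Q) = 0.0373 dits

H(P,Q) = 0.4564 + 0.0373 = 0.4937 dits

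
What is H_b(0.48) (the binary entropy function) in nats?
0.6923 nats

The binary entropy function is:
H(p) = -p log(p) - (1-p) log(1-p)

H(0.48) = -0.48 × log_e(0.48) - 0.52 × log_e(0.52)
H(0.48) = 0.6923 nats

Note: Binary entropy is maximized at p=0.5 (H=1 bit) and minimized at p=0 or p=1 (H=0).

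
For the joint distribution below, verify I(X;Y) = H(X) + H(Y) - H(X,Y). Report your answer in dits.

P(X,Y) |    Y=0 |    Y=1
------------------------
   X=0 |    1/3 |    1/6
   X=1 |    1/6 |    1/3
I(X;Y) = 0.0246 dits

Mutual information has multiple equivalent forms:
- I(X;Y) = H(X) - H(X|Y)
- I(X;Y) = H(Y) - H(Y|X)
- I(X;Y) = H(X) + H(Y) - H(X,Y)

Computing all quantities:
H(X) = 0.3010, H(Y) = 0.3010, H(X,Y) = 0.5775
H(X|Y) = 0.2764, H(Y|X) = 0.2764

Verification:
H(X) - H(X|Y) = 0.3010 - 0.2764 = 0.0246
H(Y) - H(Y|X) = 0.3010 - 0.2764 = 0.0246
H(X) + H(Y) - H(X,Y) = 0.3010 + 0.3010 - 0.5775 = 0.0246

All forms give I(X;Y) = 0.0246 dits. ✓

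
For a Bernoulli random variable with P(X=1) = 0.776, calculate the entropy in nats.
0.5319 nats

The binary entropy function is:
H(p) = -p log(p) - (1-p) log(1-p)

H(0.776) = -0.776 × log_e(0.776) - 0.224 × log_e(0.224)
H(0.776) = 0.5319 nats

Note: Binary entropy is maximized at p=0.5 (H=1 bit) and minimized at p=0 or p=1 (H=0).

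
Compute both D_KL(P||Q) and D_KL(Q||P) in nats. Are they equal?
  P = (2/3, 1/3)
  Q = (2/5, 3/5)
D_KL(P||Q) = 0.1446, D_KL(Q||P) = 0.1483

KL divergence is not symmetric: D_KL(P||Q) ≠ D_KL(Q||P) in general.

D_KL(P||Q) = 0.1446 nats
D_KL(Q||P) = 0.1483 nats

No, they are not equal!

This asymmetry is why KL divergence is not a true distance metric.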